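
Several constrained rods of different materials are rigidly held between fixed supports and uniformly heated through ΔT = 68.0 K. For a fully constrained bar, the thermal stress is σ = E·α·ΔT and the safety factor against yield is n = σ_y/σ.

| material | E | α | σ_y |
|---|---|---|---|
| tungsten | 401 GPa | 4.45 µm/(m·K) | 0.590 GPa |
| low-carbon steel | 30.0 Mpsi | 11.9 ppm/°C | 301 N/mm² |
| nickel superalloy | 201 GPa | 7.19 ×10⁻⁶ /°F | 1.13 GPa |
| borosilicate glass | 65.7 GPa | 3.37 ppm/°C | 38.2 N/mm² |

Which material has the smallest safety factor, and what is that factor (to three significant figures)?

low-carbon steel, n = 1.80

In consistent units (E in GPa, α in ×10⁻⁶/K, σ_y in MPa):
  tungsten: E = 401.0, α = 4.45, σ_y = 590.0 → σ = 121 MPa, n = 4.86
  low-carbon steel: E = 206.8, α = 11.9, σ_y = 301.0 → σ = 167 MPa, n = 1.80
  nickel superalloy: E = 201.0, α = 12.9, σ_y = 1130 → σ = 177 MPa, n = 6.39
  borosilicate glass: E = 65.70, α = 3.37, σ_y = 38.20 → σ = 15.1 MPa, n = 2.54
The minimum is low-carbon steel at n = 1.80.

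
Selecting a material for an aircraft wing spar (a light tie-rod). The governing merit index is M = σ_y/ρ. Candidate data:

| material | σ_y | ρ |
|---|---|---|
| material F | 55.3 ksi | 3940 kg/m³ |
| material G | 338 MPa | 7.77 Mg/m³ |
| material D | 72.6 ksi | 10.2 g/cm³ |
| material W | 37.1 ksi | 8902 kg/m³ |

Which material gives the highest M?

material F

Convert each candidate to consistent units, then evaluate M:
  material F: σ_y = 381.3 MPa, ρ = 3940 kg/m³
  material G: σ_y = 338.0 MPa, ρ = 7770 kg/m³
  material D: σ_y = 500.6 MPa, ρ = 10200 kg/m³
  material W: σ_y = 255.8 MPa, ρ = 8902 kg/m³
  material F: M = 96.8 kN·m/kg
  material D: M = 49.1 kN·m/kg
  material G: M = 43.5 kN·m/kg
  material W: M = 28.7 kN·m/kg
Material F ranks first.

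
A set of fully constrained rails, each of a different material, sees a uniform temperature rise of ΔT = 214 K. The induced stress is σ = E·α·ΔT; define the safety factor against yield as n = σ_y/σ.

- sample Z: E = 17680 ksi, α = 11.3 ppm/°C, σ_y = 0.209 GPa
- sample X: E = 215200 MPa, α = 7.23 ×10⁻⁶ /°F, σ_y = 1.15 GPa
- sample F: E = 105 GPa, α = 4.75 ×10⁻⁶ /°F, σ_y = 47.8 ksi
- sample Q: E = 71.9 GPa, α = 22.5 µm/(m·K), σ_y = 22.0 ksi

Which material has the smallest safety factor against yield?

Converting E to GPa, α to ×10⁻⁶/K, σ_y to MPa, then σ and n for each:
  sample Z: E = 121.9, α = 11.3, σ_y = 209.0 → σ = 295 MPa, n = 0.709
  sample X: E = 215.2, α = 13.0, σ_y = 1150 → σ = 599 MPa, n = 1.92
  sample F: E = 105.0, α = 8.55, σ_y = 329.6 → σ = 192 MPa, n = 1.72
  sample Q: E = 71.90, α = 22.5, σ_y = 151.7 → σ = 346 MPa, n = 0.438
The minimum is sample Q at n = 0.438.

sample Q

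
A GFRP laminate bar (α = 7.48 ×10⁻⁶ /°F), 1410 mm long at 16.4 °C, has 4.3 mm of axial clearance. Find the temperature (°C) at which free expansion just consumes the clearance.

α = 7.48×10⁻⁶/°F × 9/5 = 13.5×10⁻⁶/K.
α·L₀·ΔT = 4.3 mm ⇒ ΔT = 4.3 / (13.5×10⁻⁶ × 1410.0) = 226.5 K.
T = 16.4 + 226.5 = 242.9 °C.

243 °C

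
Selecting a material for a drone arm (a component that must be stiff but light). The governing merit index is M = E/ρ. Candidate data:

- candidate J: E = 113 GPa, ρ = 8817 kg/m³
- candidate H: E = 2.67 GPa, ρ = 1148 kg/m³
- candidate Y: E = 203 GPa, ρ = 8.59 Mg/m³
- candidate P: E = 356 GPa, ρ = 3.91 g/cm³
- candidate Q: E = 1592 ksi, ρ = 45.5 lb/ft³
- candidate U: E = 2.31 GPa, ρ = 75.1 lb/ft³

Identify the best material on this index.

In SI units:
  candidate J: E = 113.0 GPa, ρ = 8817 kg/m³
  candidate H: E = 2.670 GPa, ρ = 1148 kg/m³
  candidate Y: E = 203.0 GPa, ρ = 8590 kg/m³
  candidate P: E = 356.0 GPa, ρ = 3910 kg/m³
  candidate Q: E = 10.98 GPa, ρ = 728.8 kg/m³
  candidate U: E = 2.310 GPa, ρ = 1203 kg/m³
  candidate P: M = 91.0 MN·m/kg
  candidate Y: M = 23.6 MN·m/kg
  candidate Q: M = 15.1 MN·m/kg
  candidate J: M = 12.8 MN·m/kg
  candidate H: M = 2.33 MN·m/kg
  candidate U: M = 1.92 MN·m/kg
The maximum is for candidate P.

candidate P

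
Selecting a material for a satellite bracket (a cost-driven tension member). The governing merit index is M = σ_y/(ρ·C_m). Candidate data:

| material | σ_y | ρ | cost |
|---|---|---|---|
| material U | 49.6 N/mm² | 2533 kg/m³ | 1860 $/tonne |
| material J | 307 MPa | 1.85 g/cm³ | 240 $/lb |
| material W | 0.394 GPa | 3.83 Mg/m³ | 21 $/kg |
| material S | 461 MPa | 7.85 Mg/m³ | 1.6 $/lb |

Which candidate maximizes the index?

In SI units:
  material U: σ_y = 49.60 MPa, ρ = 2533 kg/m³, cost = 1.860 $/kg
  material J: σ_y = 307.0 MPa, ρ = 1850 kg/m³, cost = 529.1 $/kg
  material W: σ_y = 394.0 MPa, ρ = 3830 kg/m³, cost = 21.00 $/kg
  material S: σ_y = 461.0 MPa, ρ = 7850 kg/m³, cost = 3.527 $/kg
  material S: M = 16.6 kN·m per $
  material U: M = 10.5 kN·m per $
  material W: M = 4.90 kN·m per $
  material J: M = 0.314 kN·m per $
Material S ranks first.

material S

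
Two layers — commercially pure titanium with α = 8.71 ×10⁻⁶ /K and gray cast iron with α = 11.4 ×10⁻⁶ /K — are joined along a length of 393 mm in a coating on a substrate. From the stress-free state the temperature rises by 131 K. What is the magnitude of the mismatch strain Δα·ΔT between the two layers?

3.52×10⁻⁴

Δα = |8.71 − 11.4|×10⁻⁶/K = 2.69×10⁻⁶/K.
Mismatch strain = Δα·ΔT = 2.69×10⁻⁶ × 131.0 = 3.52×10⁻⁴.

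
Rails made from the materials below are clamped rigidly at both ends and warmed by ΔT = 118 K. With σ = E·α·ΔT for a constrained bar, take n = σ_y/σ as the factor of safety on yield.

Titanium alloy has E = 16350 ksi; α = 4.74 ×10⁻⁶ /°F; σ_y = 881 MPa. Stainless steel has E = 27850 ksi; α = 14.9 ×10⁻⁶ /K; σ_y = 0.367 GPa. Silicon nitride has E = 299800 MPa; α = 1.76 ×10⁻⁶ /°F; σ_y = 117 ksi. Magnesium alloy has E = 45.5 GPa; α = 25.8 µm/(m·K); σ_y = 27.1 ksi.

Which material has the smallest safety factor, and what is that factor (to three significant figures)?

stainless steel, n = 1.09

In consistent units (E in GPa, α in ×10⁻⁶/K, σ_y in MPa):
  titanium alloy: E = 112.7, α = 8.53, σ_y = 881.0 → σ = 113 MPa, n = 7.76
  stainless steel: E = 192.0, α = 14.9, σ_y = 367.0 → σ = 338 MPa, n = 1.09
  silicon nitride: E = 299.8, α = 3.17, σ_y = 806.7 → σ = 112 MPa, n = 7.20
  magnesium alloy: E = 45.50, α = 25.8, σ_y = 186.8 → σ = 139 MPa, n = 1.35
The minimum is stainless steel at n = 1.09.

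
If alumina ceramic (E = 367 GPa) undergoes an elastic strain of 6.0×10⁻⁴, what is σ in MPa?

σ = E·ε = 367000 MPa × 6.0×10⁻⁴ = 220 MPa.

220 MPa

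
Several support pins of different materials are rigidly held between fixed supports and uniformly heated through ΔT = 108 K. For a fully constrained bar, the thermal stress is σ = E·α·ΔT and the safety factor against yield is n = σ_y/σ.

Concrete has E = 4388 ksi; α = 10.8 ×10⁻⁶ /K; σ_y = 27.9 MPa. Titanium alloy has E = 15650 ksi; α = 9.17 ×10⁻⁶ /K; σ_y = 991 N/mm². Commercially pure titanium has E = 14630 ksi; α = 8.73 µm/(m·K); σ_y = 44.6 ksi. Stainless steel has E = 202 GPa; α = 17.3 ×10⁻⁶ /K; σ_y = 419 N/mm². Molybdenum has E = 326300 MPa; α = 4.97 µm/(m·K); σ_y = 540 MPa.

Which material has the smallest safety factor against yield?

In consistent units (E in GPa, α in ×10⁻⁶/K, σ_y in MPa):
  concrete: E = 30.25, α = 10.8, σ_y = 27.90 → σ = 35.3 MPa, n = 0.791
  titanium alloy: E = 107.9, α = 9.17, σ_y = 991.0 → σ = 107 MPa, n = 9.27
  commercially pure titanium: E = 100.9, α = 8.73, σ_y = 307.5 → σ = 95.1 MPa, n = 3.23
  stainless steel: E = 202.0, α = 17.3, σ_y = 419.0 → σ = 377 MPa, n = 1.11
  molybdenum: E = 326.3, α = 4.97, σ_y = 540.0 → σ = 175 MPa, n = 3.08
The minimum is concrete at n = 0.791.

concrete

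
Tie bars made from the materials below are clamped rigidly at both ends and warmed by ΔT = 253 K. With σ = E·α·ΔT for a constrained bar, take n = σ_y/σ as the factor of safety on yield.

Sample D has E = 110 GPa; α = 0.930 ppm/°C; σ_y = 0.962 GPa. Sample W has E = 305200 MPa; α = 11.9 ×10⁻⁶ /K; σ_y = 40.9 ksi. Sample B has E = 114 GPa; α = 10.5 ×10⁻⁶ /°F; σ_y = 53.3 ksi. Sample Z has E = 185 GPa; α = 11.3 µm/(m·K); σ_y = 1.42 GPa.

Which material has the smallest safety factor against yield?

Per material, after unit conversion:
  sample D: E = 110.0, α = 0.930, σ_y = 962.0 → σ = 25.9 MPa, n = 37.2
  sample W: E = 305.2, α = 11.9, σ_y = 282.0 → σ = 919 MPa, n = 0.307
  sample B: E = 114.0, α = 18.9, σ_y = 367.5 → σ = 545 MPa, n = 0.674
  sample Z: E = 185.0, α = 11.3, σ_y = 1420 → σ = 529 MPa, n = 2.68
Sample W has the lowest safety factor, n = 0.307.

sample W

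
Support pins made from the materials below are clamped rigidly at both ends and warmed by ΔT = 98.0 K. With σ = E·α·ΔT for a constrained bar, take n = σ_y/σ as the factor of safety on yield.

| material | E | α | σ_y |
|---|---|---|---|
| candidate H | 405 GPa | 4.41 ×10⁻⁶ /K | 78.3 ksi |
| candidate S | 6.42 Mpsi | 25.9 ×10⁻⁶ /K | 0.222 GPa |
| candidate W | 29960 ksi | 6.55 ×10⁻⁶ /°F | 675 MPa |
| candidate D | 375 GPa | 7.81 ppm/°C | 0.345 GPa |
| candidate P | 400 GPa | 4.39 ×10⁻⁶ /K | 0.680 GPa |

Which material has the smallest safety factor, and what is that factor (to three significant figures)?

Converting E to GPa, α to ×10⁻⁶/K, σ_y to MPa, then σ and n for each:
  candidate H: E = 405.0, α = 4.41, σ_y = 539.9 → σ = 175 MPa, n = 3.08
  candidate S: E = 44.26, α = 25.9, σ_y = 222.0 → σ = 112 MPa, n = 1.98
  candidate W: E = 206.6, α = 11.8, σ_y = 675.0 → σ = 239 MPa, n = 2.83
  candidate D: E = 375.0, α = 7.81, σ_y = 345.0 → σ = 287 MPa, n = 1.20
  candidate P: E = 400.0, α = 4.39, σ_y = 680.0 → σ = 172 MPa, n = 3.95
Smallest n: candidate D with n = 1.20.

candidate D, n = 1.20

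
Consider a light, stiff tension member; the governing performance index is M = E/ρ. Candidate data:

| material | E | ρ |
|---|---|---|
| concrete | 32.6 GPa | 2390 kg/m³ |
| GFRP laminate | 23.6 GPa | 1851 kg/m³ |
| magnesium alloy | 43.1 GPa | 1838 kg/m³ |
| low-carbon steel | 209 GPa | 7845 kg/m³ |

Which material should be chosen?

Computing M directly (units already consistent):
  low-carbon steel: M = 26.6 MN·m/kg
  magnesium alloy: M = 23.4 MN·m/kg
  concrete: M = 13.6 MN·m/kg
  GFRP laminate: M = 12.7 MN·m/kg
The maximum is for low-carbon steel.

low-carbon steel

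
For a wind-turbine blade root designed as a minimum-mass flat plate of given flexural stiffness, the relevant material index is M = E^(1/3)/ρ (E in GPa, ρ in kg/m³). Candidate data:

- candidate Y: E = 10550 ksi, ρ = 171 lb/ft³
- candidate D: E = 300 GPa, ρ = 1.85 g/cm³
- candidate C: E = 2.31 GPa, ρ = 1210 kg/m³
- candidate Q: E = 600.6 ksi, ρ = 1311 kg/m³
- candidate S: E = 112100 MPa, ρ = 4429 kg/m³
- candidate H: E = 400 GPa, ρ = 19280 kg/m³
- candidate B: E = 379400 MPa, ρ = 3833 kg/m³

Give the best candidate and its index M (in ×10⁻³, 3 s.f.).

Putting every candidate on a common basis:
  candidate Y: E = 72.74 GPa, ρ = 2739 kg/m³
  candidate D: E = 300.0 GPa, ρ = 1850 kg/m³
  candidate C: E = 2.310 GPa, ρ = 1210 kg/m³
  candidate Q: E = 4.141 GPa, ρ = 1311 kg/m³
  candidate S: E = 112.1 GPa, ρ = 4429 kg/m³
  candidate H: E = 400.0 GPa, ρ = 19280 kg/m³
  candidate B: E = 379.4 GPa, ρ = 3833 kg/m³
  candidate D: M = 3.62×10⁻³
  candidate B: M = 1.89×10⁻³
  candidate Y: M = 1.52×10⁻³
  candidate Q: M = 1.22×10⁻³
  candidate C: M = 1.09×10⁻³
  candidate S: M = 1.09×10⁻³
  candidate H: M = 0.382×10⁻³
The maximum is for candidate D.

candidate D, M = 3.62×10⁻³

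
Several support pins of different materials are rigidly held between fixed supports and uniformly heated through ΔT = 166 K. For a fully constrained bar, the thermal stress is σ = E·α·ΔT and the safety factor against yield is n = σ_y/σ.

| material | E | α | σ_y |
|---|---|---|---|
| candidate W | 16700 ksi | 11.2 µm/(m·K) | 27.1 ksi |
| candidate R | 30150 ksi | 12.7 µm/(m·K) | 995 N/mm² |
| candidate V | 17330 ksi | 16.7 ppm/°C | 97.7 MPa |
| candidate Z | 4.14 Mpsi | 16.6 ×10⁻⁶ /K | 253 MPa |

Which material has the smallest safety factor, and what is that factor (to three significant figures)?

With everything in SI (GPa, ×10⁻⁶/K, MPa):
  candidate W: E = 115.1, α = 11.2, σ_y = 186.8 → σ = 214 MPa, n = 0.873
  candidate R: E = 207.9, α = 12.7, σ_y = 995.0 → σ = 438 MPa, n = 2.27
  candidate V: E = 119.5, α = 16.7, σ_y = 97.70 → σ = 331 MPa, n = 0.295
  candidate Z: E = 28.54, α = 16.6, σ_y = 253.0 → σ = 78.7 MPa, n = 3.22
Smallest n: candidate V with n = 0.295.

candidate V, n = 0.295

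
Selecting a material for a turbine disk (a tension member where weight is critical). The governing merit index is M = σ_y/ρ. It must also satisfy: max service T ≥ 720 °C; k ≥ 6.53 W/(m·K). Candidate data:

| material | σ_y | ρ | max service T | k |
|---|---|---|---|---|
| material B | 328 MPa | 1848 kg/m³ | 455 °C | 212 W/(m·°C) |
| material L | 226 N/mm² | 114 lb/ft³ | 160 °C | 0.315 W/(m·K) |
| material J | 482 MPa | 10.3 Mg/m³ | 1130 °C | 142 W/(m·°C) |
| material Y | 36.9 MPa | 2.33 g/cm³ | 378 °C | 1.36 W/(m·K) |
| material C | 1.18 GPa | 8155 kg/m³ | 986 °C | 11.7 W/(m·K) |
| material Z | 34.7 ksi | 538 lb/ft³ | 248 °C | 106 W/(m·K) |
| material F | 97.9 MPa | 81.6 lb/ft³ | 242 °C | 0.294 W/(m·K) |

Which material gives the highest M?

material C

Screen on constraints: max service T ≥ 720 °C; k ≥ 6.53 W/(m·K). Survivors: material J, material C.
In SI units:
  material J: σ_y = 482.0 MPa, ρ = 10300 kg/m³
  material C: σ_y = 1180 MPa, ρ = 8155 kg/m³
  material C: M = 145 kN·m/kg
  material J: M = 46.8 kN·m/kg
Highest index: material C.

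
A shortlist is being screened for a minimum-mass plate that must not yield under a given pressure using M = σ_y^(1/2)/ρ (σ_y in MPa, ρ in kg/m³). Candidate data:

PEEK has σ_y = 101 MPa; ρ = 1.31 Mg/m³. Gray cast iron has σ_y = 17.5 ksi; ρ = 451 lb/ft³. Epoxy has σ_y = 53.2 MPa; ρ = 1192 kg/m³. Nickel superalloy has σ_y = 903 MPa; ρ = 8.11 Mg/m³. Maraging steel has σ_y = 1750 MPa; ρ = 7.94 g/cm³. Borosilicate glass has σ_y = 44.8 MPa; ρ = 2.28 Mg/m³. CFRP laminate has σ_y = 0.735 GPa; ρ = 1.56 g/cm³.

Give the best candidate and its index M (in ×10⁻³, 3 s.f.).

CFRP laminate, M = 17.4×10⁻³

Normalizing units and computing the index:
  PEEK: σ_y = 101.0 MPa, ρ = 1310 kg/m³
  gray cast iron: σ_y = 120.7 MPa, ρ = 7224 kg/m³
  epoxy: σ_y = 53.20 MPa, ρ = 1192 kg/m³
  nickel superalloy: σ_y = 903.0 MPa, ρ = 8110 kg/m³
  maraging steel: σ_y = 1750 MPa, ρ = 7940 kg/m³
  borosilicate glass: σ_y = 44.80 MPa, ρ = 2280 kg/m³
  CFRP laminate: σ_y = 735.0 MPa, ρ = 1560 kg/m³
  CFRP laminate: M = 17.4×10⁻³
  PEEK: M = 7.67×10⁻³
  epoxy: M = 6.12×10⁻³
  maraging steel: M = 5.27×10⁻³
  nickel superalloy: M = 3.71×10⁻³
  borosilicate glass: M = 2.94×10⁻³
  gray cast iron: M = 1.52×10⁻³
Highest index: CFRP laminate.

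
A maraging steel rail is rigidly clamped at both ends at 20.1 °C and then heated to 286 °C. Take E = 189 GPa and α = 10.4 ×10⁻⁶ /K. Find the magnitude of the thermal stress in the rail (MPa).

ΔT = 265.9 K. Constrained thermal stress σ = E·α·ΔT = 189.0×10³ MPa × 10.4×10⁻⁶ × 265.9 = 523 MPa (compressive).

523 MPa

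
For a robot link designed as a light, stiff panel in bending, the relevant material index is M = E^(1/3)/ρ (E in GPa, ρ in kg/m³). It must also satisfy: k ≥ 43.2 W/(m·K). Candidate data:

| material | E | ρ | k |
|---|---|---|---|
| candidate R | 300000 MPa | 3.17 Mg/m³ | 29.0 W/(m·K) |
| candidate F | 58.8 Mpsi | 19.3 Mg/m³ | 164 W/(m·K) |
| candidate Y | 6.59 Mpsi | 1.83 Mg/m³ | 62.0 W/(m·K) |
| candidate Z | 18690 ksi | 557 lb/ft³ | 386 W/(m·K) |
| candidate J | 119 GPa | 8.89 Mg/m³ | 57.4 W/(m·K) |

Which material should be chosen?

Screen on constraints: k ≥ 43.2 W/(m·K). Survivors: candidate F, candidate Y, candidate Z, candidate J.
In SI units:
  candidate F: E = 405.4 GPa, ρ = 19300 kg/m³
  candidate Y: E = 45.44 GPa, ρ = 1830 kg/m³
  candidate Z: E = 128.9 GPa, ρ = 8922 kg/m³
  candidate J: E = 119.0 GPa, ρ = 8890 kg/m³
  candidate Y: M = 1.95×10⁻³
  candidate Z: M = 0.566×10⁻³
  candidate J: M = 0.553×10⁻³
  candidate F: M = 0.383×10⁻³
Candidate Y ranks first.

candidate Y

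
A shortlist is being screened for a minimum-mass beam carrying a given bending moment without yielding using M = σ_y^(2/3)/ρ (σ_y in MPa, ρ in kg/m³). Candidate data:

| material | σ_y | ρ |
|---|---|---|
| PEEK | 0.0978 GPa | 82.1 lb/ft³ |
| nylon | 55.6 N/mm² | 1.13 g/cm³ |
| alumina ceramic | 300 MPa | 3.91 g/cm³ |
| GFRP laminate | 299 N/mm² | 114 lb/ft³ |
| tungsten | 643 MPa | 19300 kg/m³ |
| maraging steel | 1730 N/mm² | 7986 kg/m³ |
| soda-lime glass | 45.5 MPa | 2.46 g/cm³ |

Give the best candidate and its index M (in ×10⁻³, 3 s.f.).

After converting to SI:
  PEEK: σ_y = 97.80 MPa, ρ = 1315 kg/m³
  nylon: σ_y = 55.60 MPa, ρ = 1130 kg/m³
  alumina ceramic: σ_y = 300.0 MPa, ρ = 3910 kg/m³
  GFRP laminate: σ_y = 299.0 MPa, ρ = 1826 kg/m³
  tungsten: σ_y = 643.0 MPa, ρ = 19300 kg/m³
  maraging steel: σ_y = 1730 MPa, ρ = 7986 kg/m³
  soda-lime glass: σ_y = 45.50 MPa, ρ = 2460 kg/m³
  GFRP laminate: M = 24.5×10⁻³
  maraging steel: M = 18.0×10⁻³
  PEEK: M = 16.1×10⁻³
  nylon: M = 12.9×10⁻³
  alumina ceramic: M = 11.5×10⁻³
  soda-lime glass: M = 5.18×10⁻³
  tungsten: M = 3.86×10⁻³
Highest index: GFRP laminate.

GFRP laminate, M = 24.5×10⁻³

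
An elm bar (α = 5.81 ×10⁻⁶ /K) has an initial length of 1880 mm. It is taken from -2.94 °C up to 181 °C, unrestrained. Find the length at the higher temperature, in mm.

ΔT = 181 − (-2.94) = 183.9 K.
ΔL = α·L₀·ΔT = 5.81×10⁻⁶ × 1880 mm × 183.9 K = 2.01 mm.
L = L₀ + ΔL = 1880 + 2.01 = 1882.0 mm.

1882.0 mm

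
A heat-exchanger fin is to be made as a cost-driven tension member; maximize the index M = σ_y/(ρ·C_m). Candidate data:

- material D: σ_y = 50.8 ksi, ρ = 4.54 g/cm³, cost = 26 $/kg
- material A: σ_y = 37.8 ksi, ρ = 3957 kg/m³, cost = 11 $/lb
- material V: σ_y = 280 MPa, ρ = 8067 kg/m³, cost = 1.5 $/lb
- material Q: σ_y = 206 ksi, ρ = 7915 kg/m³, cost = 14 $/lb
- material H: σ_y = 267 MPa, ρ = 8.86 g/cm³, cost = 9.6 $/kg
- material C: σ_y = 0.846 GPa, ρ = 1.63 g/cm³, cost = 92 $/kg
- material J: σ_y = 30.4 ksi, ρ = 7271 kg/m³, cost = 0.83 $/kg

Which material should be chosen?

material J

Putting every candidate on a common basis:
  material D: σ_y = 350.3 MPa, ρ = 4540 kg/m³, cost = 26.00 $/kg
  material A: σ_y = 260.6 MPa, ρ = 3957 kg/m³, cost = 24.25 $/kg
  material V: σ_y = 280.0 MPa, ρ = 8067 kg/m³, cost = 3.307 $/kg
  material Q: σ_y = 1420 MPa, ρ = 7915 kg/m³, cost = 30.86 $/kg
  material H: σ_y = 267.0 MPa, ρ = 8860 kg/m³, cost = 9.600 $/kg
  material C: σ_y = 846.0 MPa, ρ = 1630 kg/m³, cost = 92.00 $/kg
  material J: σ_y = 209.6 MPa, ρ = 7271 kg/m³, cost = 0.8300 $/kg
  material J: M = 34.7 kN·m per $
  material V: M = 10.5 kN·m per $
  material Q: M = 5.81 kN·m per $
  material C: M = 5.64 kN·m per $
  material H: M = 3.14 kN·m per $
  material D: M = 2.97 kN·m per $
  material A: M = 2.72 kN·m per $
Highest index: material J.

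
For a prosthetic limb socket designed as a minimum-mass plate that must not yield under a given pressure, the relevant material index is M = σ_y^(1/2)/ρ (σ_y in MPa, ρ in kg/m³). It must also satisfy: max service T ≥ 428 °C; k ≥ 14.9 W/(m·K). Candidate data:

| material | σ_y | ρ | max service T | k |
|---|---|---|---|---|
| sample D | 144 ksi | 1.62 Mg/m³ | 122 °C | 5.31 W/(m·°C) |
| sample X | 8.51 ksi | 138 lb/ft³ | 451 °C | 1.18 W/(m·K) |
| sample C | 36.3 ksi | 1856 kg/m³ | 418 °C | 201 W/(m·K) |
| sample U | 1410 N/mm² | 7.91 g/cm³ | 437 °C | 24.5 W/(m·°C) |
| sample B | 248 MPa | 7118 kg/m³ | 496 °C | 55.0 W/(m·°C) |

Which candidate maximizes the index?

sample U

Screen on constraints: max service T ≥ 428 °C; k ≥ 14.9 W/(m·K). Survivors: sample U, sample B.
Putting every candidate on a common basis:
  sample U: σ_y = 1410 MPa, ρ = 7910 kg/m³
  sample B: σ_y = 248.0 MPa, ρ = 7118 kg/m³
  sample U: M = 4.75×10⁻³
  sample B: M = 2.21×10⁻³
Sample U has the largest M.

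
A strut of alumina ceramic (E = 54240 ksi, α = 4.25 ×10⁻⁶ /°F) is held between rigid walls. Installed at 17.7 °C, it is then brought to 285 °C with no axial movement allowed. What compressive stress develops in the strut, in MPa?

765 MPa

E = 54240 ksi = 374.0 GPa.
α = 4.25×10⁻⁶/°F × 9/5 = 7.65×10⁻⁶/K.
ΔT = 267.3 K. Constrained thermal stress σ = E·α·ΔT = 374.0×10³ MPa × 7.65×10⁻⁶ × 267.3 = 765 MPa (compressive).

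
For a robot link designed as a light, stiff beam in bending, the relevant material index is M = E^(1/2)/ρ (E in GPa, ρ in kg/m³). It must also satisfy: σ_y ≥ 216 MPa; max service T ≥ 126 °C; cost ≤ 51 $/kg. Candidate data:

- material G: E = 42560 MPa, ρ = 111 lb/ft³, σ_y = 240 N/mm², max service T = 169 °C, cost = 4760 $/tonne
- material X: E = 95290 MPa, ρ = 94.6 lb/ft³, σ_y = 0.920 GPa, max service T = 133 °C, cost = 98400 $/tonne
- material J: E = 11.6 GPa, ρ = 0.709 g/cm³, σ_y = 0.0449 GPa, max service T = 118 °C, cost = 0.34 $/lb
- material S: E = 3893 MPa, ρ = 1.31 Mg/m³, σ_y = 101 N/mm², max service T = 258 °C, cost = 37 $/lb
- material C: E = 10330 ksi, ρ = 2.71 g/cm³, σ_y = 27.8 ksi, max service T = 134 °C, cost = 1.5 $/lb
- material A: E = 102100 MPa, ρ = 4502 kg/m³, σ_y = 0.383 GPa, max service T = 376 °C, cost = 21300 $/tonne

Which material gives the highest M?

Screen on constraints: σ_y ≥ 216 MPa; max service T ≥ 126 °C; cost ≤ 51 $/kg. Survivors: material G, material A.
After converting to SI:
  material G: E = 42.56 GPa, ρ = 1778 kg/m³
  material A: E = 102.1 GPa, ρ = 4502 kg/m³
  material G: M = 3.67×10⁻³
  material A: M = 2.24×10⁻³
Material G has the largest M.

material G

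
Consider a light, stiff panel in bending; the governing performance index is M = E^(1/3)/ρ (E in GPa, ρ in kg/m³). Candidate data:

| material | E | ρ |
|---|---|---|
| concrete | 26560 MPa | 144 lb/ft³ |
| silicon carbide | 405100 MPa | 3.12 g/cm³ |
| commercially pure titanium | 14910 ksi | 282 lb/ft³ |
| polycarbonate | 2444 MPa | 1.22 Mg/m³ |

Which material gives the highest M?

silicon carbide

Convert each candidate to consistent units, then evaluate M:
  concrete: E = 26.56 GPa, ρ = 2307 kg/m³
  silicon carbide: E = 405.1 GPa, ρ = 3120 kg/m³
  commercially pure titanium: E = 102.8 GPa, ρ = 4517 kg/m³
  polycarbonate: E = 2.444 GPa, ρ = 1220 kg/m³
  silicon carbide: M = 2.37×10⁻³
  concrete: M = 1.29×10⁻³
  polycarbonate: M = 1.10×10⁻³
  commercially pure titanium: M = 1.04×10⁻³
Silicon carbide ranks first.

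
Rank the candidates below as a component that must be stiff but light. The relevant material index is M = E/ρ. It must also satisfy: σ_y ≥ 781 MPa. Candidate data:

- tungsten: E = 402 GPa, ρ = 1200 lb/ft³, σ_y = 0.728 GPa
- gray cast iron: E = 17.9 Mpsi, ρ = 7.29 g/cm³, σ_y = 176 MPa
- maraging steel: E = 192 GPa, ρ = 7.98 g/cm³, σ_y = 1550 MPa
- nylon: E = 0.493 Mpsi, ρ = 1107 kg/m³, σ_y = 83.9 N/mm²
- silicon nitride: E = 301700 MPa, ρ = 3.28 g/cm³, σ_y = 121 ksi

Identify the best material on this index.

silicon nitride

Screen on constraints: σ_y ≥ 781 MPa. Survivors: maraging steel, silicon nitride.
Normalizing units and computing the index:
  maraging steel: E = 192.0 GPa, ρ = 7980 kg/m³
  silicon nitride: E = 301.7 GPa, ρ = 3280 kg/m³
  silicon nitride: M = 92.0 MN·m/kg
  maraging steel: M = 24.1 MN·m/kg
The maximum is for silicon nitride.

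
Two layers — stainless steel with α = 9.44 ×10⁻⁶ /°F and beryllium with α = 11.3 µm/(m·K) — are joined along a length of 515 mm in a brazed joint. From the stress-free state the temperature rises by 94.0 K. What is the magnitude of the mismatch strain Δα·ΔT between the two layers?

5.35×10⁻⁴

stainless steel: α = 9.44×10⁻⁶/°F × 9/5 = 17.0×10⁻⁶/K.
Δα = |17.0 − 11.3|×10⁻⁶/K = 5.69×10⁻⁶/K.
Mismatch strain = Δα·ΔT = 5.69×10⁻⁶ × 94.0 = 5.35×10⁻⁴.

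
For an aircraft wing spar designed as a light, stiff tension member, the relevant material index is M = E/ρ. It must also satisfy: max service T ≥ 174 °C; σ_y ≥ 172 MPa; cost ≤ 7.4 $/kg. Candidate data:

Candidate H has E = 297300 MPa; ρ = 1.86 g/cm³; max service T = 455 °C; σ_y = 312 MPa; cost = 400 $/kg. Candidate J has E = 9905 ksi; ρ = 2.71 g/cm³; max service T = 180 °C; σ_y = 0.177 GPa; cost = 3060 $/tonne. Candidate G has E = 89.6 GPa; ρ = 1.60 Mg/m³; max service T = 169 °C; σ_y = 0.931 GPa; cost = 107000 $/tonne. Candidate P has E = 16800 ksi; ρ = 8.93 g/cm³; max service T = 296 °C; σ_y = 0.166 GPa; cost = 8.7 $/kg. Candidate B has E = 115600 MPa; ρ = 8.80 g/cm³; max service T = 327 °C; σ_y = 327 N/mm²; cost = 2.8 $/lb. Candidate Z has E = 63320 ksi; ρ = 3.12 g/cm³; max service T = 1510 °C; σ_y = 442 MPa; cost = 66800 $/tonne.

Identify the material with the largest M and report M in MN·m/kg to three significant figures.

candidate J, M = 25.2 MN·m/kg

Screen on constraints: max service T ≥ 174 °C; σ_y ≥ 172 MPa; cost ≤ 7.4 $/kg. Survivors: candidate J, candidate B.
After converting to SI:
  candidate J: E = 68.29 GPa, ρ = 2710 kg/m³
  candidate B: E = 115.6 GPa, ρ = 8800 kg/m³
  candidate J: M = 25.2 MN·m/kg
  candidate B: M = 13.1 MN·m/kg
Candidate J ranks first.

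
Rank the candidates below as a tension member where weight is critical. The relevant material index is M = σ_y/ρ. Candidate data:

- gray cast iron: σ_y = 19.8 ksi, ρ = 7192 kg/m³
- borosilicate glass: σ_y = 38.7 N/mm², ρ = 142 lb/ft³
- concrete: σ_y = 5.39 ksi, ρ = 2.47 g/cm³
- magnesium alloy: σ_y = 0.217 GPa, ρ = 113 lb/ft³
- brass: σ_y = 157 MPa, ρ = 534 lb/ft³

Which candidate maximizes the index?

Normalizing units and computing the index:
  gray cast iron: σ_y = 136.5 MPa, ρ = 7192 kg/m³
  borosilicate glass: σ_y = 38.70 MPa, ρ = 2275 kg/m³
  concrete: σ_y = 37.16 MPa, ρ = 2470 kg/m³
  magnesium alloy: σ_y = 217.0 MPa, ρ = 1810 kg/m³
  brass: σ_y = 157.0 MPa, ρ = 8554 kg/m³
  magnesium alloy: M = 120 kN·m/kg
  gray cast iron: M = 19.0 kN·m/kg
  brass: M = 18.4 kN·m/kg
  borosilicate glass: M = 17.0 kN·m/kg
  concrete: M = 15.0 kN·m/kg
Magnesium alloy ranks first.

magnesium alloy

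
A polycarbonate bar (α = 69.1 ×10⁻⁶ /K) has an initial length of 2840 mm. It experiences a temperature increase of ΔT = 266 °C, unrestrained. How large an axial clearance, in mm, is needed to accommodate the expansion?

52.2 mm

ΔL = α·L₀·ΔT = 69.1×10⁻⁶ × 2840 mm × 266.0 K = 52.2 mm.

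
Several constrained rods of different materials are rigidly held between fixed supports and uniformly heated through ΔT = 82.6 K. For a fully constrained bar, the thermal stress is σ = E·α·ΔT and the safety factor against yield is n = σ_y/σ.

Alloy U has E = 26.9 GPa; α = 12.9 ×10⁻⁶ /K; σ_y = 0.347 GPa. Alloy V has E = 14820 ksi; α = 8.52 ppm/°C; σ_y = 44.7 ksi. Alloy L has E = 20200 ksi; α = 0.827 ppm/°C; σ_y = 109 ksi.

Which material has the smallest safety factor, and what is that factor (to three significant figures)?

alloy V, n = 4.29

In consistent units (E in GPa, α in ×10⁻⁶/K, σ_y in MPa):
  alloy U: E = 26.90, α = 12.9, σ_y = 347.0 → σ = 28.7 MPa, n = 12.1
  alloy V: E = 102.2, α = 8.52, σ_y = 308.2 → σ = 71.9 MPa, n = 4.29
  alloy L: E = 139.3, α = 0.827, σ_y = 751.5 → σ = 9.51 MPa, n = 79.0
Alloy V has the lowest safety factor, n = 4.29.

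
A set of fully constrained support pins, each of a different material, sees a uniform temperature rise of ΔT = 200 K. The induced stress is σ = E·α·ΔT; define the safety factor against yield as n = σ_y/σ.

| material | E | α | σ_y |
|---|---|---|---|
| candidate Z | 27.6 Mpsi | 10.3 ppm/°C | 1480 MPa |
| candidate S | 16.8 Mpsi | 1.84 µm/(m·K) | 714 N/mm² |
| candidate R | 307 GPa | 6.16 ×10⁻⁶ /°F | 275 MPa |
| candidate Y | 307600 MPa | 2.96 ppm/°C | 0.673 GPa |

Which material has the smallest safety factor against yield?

In consistent units (E in GPa, α in ×10⁻⁶/K, σ_y in MPa):
  candidate Z: E = 190.3, α = 10.3, σ_y = 1480 → σ = 392 MPa, n = 3.78
  candidate S: E = 115.8, α = 1.84, σ_y = 714.0 → σ = 42.6 MPa, n = 16.8
  candidate R: E = 307.0, α = 11.1, σ_y = 275.0 → σ = 681 MPa, n = 0.404
  candidate Y: E = 307.6, α = 2.96, σ_y = 673.0 → σ = 182 MPa, n = 3.70
The minimum is candidate R at n = 0.404.

candidate R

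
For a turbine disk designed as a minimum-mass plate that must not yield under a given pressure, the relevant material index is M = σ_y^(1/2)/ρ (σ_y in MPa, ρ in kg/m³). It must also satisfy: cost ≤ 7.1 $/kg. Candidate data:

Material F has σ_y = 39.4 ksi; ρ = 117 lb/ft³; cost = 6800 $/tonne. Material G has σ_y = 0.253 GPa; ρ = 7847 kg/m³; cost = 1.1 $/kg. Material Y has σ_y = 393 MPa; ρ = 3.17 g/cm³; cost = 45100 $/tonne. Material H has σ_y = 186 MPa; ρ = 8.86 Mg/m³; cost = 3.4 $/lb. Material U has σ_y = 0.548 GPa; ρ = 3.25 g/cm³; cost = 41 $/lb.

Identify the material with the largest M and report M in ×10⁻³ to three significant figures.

material F, M = 8.79×10⁻³

Screen on constraints: cost ≤ 7.1 $/kg. Survivors: material F, material G.
Putting every candidate on a common basis:
  material F: σ_y = 271.7 MPa, ρ = 1874 kg/m³
  material G: σ_y = 253.0 MPa, ρ = 7847 kg/m³
  material F: M = 8.79×10⁻³
  material G: M = 2.03×10⁻³
Highest index: material F.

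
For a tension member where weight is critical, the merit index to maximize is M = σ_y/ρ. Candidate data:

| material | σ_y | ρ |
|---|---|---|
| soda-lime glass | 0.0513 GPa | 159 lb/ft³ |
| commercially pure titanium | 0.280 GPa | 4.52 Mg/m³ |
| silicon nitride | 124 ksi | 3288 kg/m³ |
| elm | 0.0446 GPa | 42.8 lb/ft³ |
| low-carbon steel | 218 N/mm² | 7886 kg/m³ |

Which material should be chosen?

Convert each candidate to consistent units, then evaluate M:
  soda-lime glass: σ_y = 51.30 MPa, ρ = 2547 kg/m³
  commercially pure titanium: σ_y = 280.0 MPa, ρ = 4520 kg/m³
  silicon nitride: σ_y = 855.0 MPa, ρ = 3288 kg/m³
  elm: σ_y = 44.60 MPa, ρ = 685.6 kg/m³
  low-carbon steel: σ_y = 218.0 MPa, ρ = 7886 kg/m³
  silicon nitride: M = 260 kN·m/kg
  elm: M = 65.1 kN·m/kg
  commercially pure titanium: M = 61.9 kN·m/kg
  low-carbon steel: M = 27.6 kN·m/kg
  soda-lime glass: M = 20.1 kN·m/kg
The maximum is for silicon nitride.

silicon nitride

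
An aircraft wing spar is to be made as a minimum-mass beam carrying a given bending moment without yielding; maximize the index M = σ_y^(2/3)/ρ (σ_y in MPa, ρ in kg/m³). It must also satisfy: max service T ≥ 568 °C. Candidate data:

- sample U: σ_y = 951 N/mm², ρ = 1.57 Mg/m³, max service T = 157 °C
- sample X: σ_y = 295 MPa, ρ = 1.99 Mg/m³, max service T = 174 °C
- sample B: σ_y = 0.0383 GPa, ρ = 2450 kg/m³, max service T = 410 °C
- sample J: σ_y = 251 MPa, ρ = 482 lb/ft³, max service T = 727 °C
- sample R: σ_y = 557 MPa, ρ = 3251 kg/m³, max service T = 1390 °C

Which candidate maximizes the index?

Screen on constraints: max service T ≥ 568 °C. Survivors: sample J, sample R.
In SI units:
  sample J: σ_y = 251.0 MPa, ρ = 7721 kg/m³
  sample R: σ_y = 557.0 MPa, ρ = 3251 kg/m³
  sample R: M = 20.8×10⁻³
  sample J: M = 5.15×10⁻³
The maximum is for sample R.

sample R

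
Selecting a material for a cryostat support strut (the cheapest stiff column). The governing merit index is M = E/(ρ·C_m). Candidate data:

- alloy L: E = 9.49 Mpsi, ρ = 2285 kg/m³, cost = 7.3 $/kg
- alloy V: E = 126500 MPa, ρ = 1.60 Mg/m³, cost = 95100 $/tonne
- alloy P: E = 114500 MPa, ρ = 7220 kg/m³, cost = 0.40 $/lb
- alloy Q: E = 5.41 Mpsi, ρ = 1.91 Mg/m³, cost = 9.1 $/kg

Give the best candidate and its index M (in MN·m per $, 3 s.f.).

Putting every candidate on a common basis:
  alloy L: E = 65.43 GPa, ρ = 2285 kg/m³, cost = 7.300 $/kg
  alloy V: E = 126.5 GPa, ρ = 1600 kg/m³, cost = 95.10 $/kg
  alloy P: E = 114.5 GPa, ρ = 7220 kg/m³, cost = 0.8818 $/kg
  alloy Q: E = 37.30 GPa, ρ = 1910 kg/m³, cost = 9.100 $/kg
  alloy P: M = 18.0 MN·m per $
  alloy L: M = 3.92 MN·m per $
  alloy Q: M = 2.15 MN·m per $
  alloy V: M = 0.831 MN·m per $
Alloy P has the largest M.

alloy P, M = 18.0 MN·m per $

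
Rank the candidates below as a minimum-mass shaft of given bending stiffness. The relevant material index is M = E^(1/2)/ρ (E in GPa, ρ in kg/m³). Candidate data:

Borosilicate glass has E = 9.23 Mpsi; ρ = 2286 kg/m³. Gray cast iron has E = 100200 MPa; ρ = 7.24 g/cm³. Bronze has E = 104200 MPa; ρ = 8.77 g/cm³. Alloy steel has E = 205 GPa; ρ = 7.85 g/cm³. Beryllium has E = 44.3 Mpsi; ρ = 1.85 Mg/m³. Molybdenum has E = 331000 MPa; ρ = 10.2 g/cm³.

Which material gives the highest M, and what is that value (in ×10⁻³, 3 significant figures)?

beryllium, M = 9.45×10⁻³

In SI units:
  borosilicate glass: E = 63.64 GPa, ρ = 2286 kg/m³
  gray cast iron: E = 100.2 GPa, ρ = 7240 kg/m³
  bronze: E = 104.2 GPa, ρ = 8770 kg/m³
  alloy steel: E = 205.0 GPa, ρ = 7850 kg/m³
  beryllium: E = 305.4 GPa, ρ = 1850 kg/m³
  molybdenum: E = 331.0 GPa, ρ = 10200 kg/m³
  beryllium: M = 9.45×10⁻³
  borosilicate glass: M = 3.49×10⁻³
  alloy steel: M = 1.82×10⁻³
  molybdenum: M = 1.78×10⁻³
  gray cast iron: M = 1.38×10⁻³
  bronze: M = 1.16×10⁻³
Highest index: beryllium.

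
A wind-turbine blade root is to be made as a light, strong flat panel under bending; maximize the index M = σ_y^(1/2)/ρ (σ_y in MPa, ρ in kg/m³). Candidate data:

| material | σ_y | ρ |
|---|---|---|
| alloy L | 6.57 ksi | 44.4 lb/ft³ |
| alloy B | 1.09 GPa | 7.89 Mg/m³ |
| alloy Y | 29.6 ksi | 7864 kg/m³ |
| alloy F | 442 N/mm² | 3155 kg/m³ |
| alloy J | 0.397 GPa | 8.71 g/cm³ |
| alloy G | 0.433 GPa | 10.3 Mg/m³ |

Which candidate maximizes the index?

alloy L

Normalizing units and computing the index:
  alloy L: σ_y = 45.30 MPa, ρ = 711.2 kg/m³
  alloy B: σ_y = 1090 MPa, ρ = 7890 kg/m³
  alloy Y: σ_y = 204.1 MPa, ρ = 7864 kg/m³
  alloy F: σ_y = 442.0 MPa, ρ = 3155 kg/m³
  alloy J: σ_y = 397.0 MPa, ρ = 8710 kg/m³
  alloy G: σ_y = 433.0 MPa, ρ = 10300 kg/m³
  alloy L: M = 9.46×10⁻³
  alloy F: M = 6.66×10⁻³
  alloy B: M = 4.18×10⁻³
  alloy J: M = 2.29×10⁻³
  alloy G: M = 2.02×10⁻³
  alloy Y: M = 1.82×10⁻³
Highest index: alloy L.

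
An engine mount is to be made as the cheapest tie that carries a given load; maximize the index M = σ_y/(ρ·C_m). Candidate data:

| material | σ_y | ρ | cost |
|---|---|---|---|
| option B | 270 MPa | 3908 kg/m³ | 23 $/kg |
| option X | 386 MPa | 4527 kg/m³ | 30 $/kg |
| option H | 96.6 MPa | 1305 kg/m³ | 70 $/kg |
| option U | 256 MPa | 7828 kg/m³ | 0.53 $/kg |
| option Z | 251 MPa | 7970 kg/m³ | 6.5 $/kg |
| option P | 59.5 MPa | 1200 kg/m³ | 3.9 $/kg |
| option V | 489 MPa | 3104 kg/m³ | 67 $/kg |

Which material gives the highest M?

option U

Evaluate M for each candidate:
  option U: M = 61.7 kN·m per $
  option P: M = 12.7 kN·m per $
  option Z: M = 4.85 kN·m per $
  option B: M = 3.00 kN·m per $
  option X: M = 2.84 kN·m per $
  option V: M = 2.35 kN·m per $
  option H: M = 1.06 kN·m per $
The maximum is for option U.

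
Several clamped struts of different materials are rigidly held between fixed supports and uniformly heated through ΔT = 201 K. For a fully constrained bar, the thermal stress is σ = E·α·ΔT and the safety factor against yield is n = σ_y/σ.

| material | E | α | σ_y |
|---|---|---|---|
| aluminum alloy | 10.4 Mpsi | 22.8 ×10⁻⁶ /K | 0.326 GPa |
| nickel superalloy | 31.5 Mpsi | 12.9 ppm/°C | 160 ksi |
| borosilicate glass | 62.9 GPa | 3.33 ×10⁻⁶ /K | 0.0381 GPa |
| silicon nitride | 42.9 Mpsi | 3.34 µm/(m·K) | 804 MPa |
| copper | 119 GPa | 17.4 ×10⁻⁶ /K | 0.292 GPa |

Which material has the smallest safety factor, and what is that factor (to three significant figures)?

copper, n = 0.702

Per material, after unit conversion:
  aluminum alloy: E = 71.71, α = 22.8, σ_y = 326.0 → σ = 329 MPa, n = 0.992
  nickel superalloy: E = 217.2, α = 12.9, σ_y = 1103 → σ = 563 MPa, n = 1.96
  borosilicate glass: E = 62.90, α = 3.33, σ_y = 38.10 → σ = 42.1 MPa, n = 0.905
  silicon nitride: E = 295.8, α = 3.34, σ_y = 804.0 → σ = 199 MPa, n = 4.05
  copper: E = 119.0, α = 17.4, σ_y = 292.0 → σ = 416 MPa, n = 0.702
Smallest n: copper with n = 0.702.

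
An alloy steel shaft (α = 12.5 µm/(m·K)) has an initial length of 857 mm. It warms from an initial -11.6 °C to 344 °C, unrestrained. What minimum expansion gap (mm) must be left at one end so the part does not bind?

3.81 mm

ΔT = 344 − (-11.6) = 355.6 K.
ΔL = α·L₀·ΔT = 12.5×10⁻⁶ × 857 mm × 355.6 K = 3.81 mm.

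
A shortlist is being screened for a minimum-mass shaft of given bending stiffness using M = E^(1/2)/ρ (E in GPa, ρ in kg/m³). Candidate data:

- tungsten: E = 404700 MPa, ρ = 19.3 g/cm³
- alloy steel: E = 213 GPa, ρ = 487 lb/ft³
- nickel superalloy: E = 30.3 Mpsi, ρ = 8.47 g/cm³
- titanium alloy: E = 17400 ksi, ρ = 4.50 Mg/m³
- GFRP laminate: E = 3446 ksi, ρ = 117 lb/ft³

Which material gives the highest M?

GFRP laminate

Normalizing units and computing the index:
  tungsten: E = 404.7 GPa, ρ = 19300 kg/m³
  alloy steel: E = 213.0 GPa, ρ = 7801 kg/m³
  nickel superalloy: E = 208.9 GPa, ρ = 8470 kg/m³
  titanium alloy: E = 120.0 GPa, ρ = 4500 kg/m³
  GFRP laminate: E = 23.76 GPa, ρ = 1874 kg/m³
  GFRP laminate: M = 2.60×10⁻³
  titanium alloy: M = 2.43×10⁻³
  alloy steel: M = 1.87×10⁻³
  nickel superalloy: M = 1.71×10⁻³
  tungsten: M = 1.04×10⁻³
GFRP laminate has the largest M.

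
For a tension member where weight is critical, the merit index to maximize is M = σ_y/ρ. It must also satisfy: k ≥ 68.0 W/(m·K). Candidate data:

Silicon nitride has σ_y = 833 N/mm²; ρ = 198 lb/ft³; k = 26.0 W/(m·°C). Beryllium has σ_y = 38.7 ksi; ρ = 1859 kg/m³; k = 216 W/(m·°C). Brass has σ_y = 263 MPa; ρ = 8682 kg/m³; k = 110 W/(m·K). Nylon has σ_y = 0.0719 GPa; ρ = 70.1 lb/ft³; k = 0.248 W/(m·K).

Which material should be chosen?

beryllium

Screen on constraints: k ≥ 68.0 W/(m·K). Survivors: beryllium, brass.
In SI units:
  beryllium: σ_y = 266.8 MPa, ρ = 1859 kg/m³
  brass: σ_y = 263.0 MPa, ρ = 8682 kg/m³
  beryllium: M = 144 kN·m/kg
  brass: M = 30.3 kN·m/kg
Beryllium has the largest M.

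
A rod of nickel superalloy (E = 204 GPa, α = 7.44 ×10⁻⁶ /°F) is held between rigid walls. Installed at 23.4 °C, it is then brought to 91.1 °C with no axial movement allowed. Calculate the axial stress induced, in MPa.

α = 7.44×10⁻⁶/°F × 9/5 = 13.4×10⁻⁶/K.
ΔT = 67.70 K. Constrained thermal stress σ = E·α·ΔT = 204.0×10³ MPa × 13.4×10⁻⁶ × 67.70 = 185 MPa (compressive).

185 MPa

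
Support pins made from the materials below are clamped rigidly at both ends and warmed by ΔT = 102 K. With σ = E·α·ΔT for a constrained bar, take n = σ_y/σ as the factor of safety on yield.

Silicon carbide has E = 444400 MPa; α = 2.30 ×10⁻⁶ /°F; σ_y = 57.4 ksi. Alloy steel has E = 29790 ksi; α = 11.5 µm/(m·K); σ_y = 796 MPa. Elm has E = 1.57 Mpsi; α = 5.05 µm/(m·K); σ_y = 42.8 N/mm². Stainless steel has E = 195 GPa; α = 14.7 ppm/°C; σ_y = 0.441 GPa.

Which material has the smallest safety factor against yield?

stainless steel

In consistent units (E in GPa, α in ×10⁻⁶/K, σ_y in MPa):
  silicon carbide: E = 444.4, α = 4.14, σ_y = 395.8 → σ = 188 MPa, n = 2.11
  alloy steel: E = 205.4, α = 11.5, σ_y = 796.0 → σ = 241 MPa, n = 3.30
  elm: E = 10.82, α = 5.05, σ_y = 42.80 → σ = 5.58 MPa, n = 7.68
  stainless steel: E = 195.0, α = 14.7, σ_y = 441.0 → σ = 292 MPa, n = 1.51
Smallest n: stainless steel with n = 1.51.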